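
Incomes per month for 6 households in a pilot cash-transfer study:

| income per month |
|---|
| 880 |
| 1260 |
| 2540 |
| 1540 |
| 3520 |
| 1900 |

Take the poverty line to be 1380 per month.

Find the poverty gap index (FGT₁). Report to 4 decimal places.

Below the line: 880, 1260 (q = 2 of N = 6).
Normalized shortfalls: (1380−880)/1380 = 0.3623; (1380−1260)/1380 = 0.0870.
Sum of shortfalls = 0.449275; P₁ averages over all N: 0.449275 / 6 = 0.0749.

0.0749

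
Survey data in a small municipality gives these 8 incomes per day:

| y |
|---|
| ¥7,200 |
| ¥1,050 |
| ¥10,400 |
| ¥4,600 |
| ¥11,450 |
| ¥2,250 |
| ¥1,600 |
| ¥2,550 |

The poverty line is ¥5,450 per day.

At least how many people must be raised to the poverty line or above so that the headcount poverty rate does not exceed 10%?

5

Currently q = 5 of N = 8 are below the line (H = 0.625).
A headcount ratio of at most 10% allows at most ⌊0.10 × 8⌋ = 0 poor people.
So at least 5 − 0 = 5 must be lifted.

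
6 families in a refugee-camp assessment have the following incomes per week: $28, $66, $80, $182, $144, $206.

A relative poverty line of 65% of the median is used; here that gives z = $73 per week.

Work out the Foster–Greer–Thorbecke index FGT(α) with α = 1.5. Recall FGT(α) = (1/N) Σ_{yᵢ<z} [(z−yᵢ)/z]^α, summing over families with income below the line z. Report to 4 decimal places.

Poor units: $28, $66 (q = 2 of N = 6).
Shortfall ratios: (73−28)/73 = 0.6164; (73−66)/73 = 0.0959.
Raised to α = 1.5: 0.48399; 0.02969.
Sum = 0.513681; FGT(1.5) = 0.513681 / 6 = 0.0856.

0.0856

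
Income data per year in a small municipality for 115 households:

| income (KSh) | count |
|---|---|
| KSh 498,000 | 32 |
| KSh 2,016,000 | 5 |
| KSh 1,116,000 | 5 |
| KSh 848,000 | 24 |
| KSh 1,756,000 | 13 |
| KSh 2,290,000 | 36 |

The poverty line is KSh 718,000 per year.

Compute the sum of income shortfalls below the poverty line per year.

Below z: 32×KSh 498,000 (q = 32 of N = 115).
Individual gaps: 32×(718000−498000) = 7040000.
Aggregate gap = KSh 7,040,000.

KSh 7,040,000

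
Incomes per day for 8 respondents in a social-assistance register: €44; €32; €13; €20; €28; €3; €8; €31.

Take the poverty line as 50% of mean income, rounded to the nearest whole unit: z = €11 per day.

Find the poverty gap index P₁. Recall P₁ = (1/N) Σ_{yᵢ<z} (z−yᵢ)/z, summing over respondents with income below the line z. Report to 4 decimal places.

Poor units: €3, €8 (q = 2 of N = 8).
Gap ratios (z−y)/z: (11−3)/11 = 0.7273; (11−8)/11 = 0.2727.
Σ = 1.000000. Dividing by the full population N = 8 gives P₁ = 0.1250.

0.1250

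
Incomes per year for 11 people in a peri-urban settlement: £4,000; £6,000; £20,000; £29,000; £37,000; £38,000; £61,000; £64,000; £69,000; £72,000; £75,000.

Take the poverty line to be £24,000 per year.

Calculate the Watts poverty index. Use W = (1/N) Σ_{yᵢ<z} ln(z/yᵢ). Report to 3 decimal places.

0.305

Incomes under z: £4,000, £6,000, £20,000 (q = 3 of N = 11).
Log shortfalls: ln(24000/4000) = 1.7918; ln(24000/6000) = 1.3863; ln(24000/20000) = 0.1823.
W = 3.360375 / 11 = 0.305.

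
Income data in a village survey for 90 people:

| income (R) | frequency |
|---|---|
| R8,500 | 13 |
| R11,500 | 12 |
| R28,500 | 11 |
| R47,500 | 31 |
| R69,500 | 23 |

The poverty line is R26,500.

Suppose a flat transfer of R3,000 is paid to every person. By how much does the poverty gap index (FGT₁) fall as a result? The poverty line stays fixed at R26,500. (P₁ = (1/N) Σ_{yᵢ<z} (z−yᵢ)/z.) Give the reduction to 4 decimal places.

0.0314

Before: below the line — 13×R8,500, 12×R11,500; poverty gap index (FGT₁) = 0.173585.
After the R3,000 transfer: below the line — 13×R11,500, 12×R14,500; poverty gap index (FGT₁) = 0.142138.
Reduction = 0.173585 − 0.142138 = 0.0314.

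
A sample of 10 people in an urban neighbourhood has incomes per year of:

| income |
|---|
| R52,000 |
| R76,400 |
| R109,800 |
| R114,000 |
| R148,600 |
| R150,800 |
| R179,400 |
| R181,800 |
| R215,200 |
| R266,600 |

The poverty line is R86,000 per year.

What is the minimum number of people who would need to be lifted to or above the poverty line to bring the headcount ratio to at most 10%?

Currently q = 2 of N = 10 are below the line (H = 0.200).
A headcount ratio of at most 10% allows at most ⌊0.10 × 10⌋ = 1 poor people.
So at least 2 − 1 = 1 must be lifted.

1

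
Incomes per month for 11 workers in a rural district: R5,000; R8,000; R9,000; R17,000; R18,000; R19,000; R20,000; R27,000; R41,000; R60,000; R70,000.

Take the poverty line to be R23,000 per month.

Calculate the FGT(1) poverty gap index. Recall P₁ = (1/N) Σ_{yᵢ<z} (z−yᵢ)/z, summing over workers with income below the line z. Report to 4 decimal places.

0.2569

Poor units: R5,000, R8,000, R9,000, R17,000, R18,000, R19,000, R20,000 (q = 7 of N = 11).
Shortfall ratios: (23000−5000)/23000 = 0.7826; (23000−8000)/23000 = 0.6522; (23000−9000)/23000 = 0.6087; (23000−17000)/23000 = 0.2609; (23000−18000)/23000 = 0.2174; (23000−19000)/23000 = 0.1739; (23000−20000)/23000 = 0.1304.
Σ = 2.826087. Dividing by the full population N = 11 gives P₁ = 0.2569.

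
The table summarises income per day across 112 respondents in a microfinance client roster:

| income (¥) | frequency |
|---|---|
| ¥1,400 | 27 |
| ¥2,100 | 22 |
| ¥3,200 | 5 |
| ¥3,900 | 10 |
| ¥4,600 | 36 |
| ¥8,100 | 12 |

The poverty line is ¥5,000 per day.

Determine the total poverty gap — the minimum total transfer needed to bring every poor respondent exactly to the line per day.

Below the line: 27×¥1,400, 22×¥2,100, 5×¥3,200, 10×¥3,900, 36×¥4,600 (q = 100 of N = 112).
Individual gaps: 27×(5000−1400) = 97200; 22×(5000−2100) = 63800; 5×(5000−3200) = 9000; 10×(5000−3900) = 11000; 36×(5000−4600) = 14400.
Aggregate gap = ¥195,400.

¥195,400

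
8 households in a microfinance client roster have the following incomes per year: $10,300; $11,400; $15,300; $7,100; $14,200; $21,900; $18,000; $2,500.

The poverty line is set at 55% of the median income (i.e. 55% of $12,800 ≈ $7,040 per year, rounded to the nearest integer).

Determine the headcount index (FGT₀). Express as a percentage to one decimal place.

12.5%

1 of the 8 households have income below $7,040.
H = 1/8 = 12.5%.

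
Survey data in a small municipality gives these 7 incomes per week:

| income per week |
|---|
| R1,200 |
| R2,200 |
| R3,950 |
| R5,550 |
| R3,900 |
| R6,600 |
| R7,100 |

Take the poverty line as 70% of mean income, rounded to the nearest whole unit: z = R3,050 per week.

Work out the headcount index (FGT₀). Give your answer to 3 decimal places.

0.286

2 of the 7 households have income below R3,050.
H = 2/7 = 0.286.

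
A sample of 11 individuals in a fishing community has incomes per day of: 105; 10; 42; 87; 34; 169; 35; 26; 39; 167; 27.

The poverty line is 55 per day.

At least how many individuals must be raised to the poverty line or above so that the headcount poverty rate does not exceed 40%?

7 of the 11 individuals are poor, so H = 7/11 = 0.636.
A headcount ratio of at most 40% allows at most ⌊0.40 × 11⌋ = 4 poor individuals.
So at least 7 − 4 = 3 must be lifted.

3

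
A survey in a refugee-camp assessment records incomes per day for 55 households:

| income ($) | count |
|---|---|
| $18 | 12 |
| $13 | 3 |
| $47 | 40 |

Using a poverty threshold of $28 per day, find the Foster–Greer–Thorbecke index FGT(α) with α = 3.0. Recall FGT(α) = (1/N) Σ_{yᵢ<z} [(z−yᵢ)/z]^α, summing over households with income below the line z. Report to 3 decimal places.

0.018

Incomes under z: 3×$13, 12×$18 (q = 15 of N = 55).
Relative gaps: (28−13)/28 = 0.5357 (×3); (28−18)/28 = 0.3571 (×12).
Raised to α = 3.0: 0.15374 (×3); 0.04555 (×12).
Sum = 1.007881; FGT(3.0) = 1.007881 / 55 = 0.018.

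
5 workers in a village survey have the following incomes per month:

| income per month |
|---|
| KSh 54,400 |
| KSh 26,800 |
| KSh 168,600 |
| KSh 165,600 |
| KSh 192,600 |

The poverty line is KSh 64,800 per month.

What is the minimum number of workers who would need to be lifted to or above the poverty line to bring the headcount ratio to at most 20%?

1

Currently q = 2 of N = 5 are below the line (H = 0.400).
A headcount ratio of at most 20% allows at most ⌊0.20 × 5⌋ = 1 poor workers.
So at least 2 − 1 = 1 must be lifted.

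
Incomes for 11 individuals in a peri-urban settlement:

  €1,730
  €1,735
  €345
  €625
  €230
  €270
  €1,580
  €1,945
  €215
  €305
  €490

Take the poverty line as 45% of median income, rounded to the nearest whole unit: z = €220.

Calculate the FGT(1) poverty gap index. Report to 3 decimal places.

Below z: €215 (q = 1 of N = 11).
Shortfall ratios: (220−215)/220 = 0.0227.
Sum of shortfalls = 0.022727; P₁ averages over all N: 0.022727 / 11 = 0.002.

0.002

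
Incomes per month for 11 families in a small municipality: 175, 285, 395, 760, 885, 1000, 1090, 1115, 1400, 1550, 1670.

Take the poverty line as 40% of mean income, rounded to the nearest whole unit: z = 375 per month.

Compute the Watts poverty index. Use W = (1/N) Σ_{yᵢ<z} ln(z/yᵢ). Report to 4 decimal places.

0.0942

Below z: 175, 285 (q = 2 of N = 11).
Log gaps: ln(375/175) = 0.7621; ln(375/285) = 0.2744.
W = 1.036577 / 11 = 0.0942.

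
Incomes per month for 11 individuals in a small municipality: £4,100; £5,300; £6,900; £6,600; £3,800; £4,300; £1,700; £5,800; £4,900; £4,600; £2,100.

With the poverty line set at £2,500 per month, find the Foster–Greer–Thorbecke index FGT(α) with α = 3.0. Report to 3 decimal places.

0.003

Poor units: £1,700, £2,100 (q = 2 of N = 11).
Relative gaps: (2500−1700)/2500 = 0.3200; (2500−2100)/2500 = 0.1600.
Raised to α = 3.0: 0.03277; 0.00410.
Sum = 0.036864; FGT(3.0) = 0.036864 / 11 = 0.003.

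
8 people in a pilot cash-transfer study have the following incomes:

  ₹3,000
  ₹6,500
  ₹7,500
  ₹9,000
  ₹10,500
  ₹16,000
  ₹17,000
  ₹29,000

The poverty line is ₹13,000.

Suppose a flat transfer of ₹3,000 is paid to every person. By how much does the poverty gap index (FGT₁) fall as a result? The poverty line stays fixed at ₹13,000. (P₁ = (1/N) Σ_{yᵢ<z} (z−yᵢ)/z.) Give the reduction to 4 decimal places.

Before: below the line — ₹3,000, ₹6,500, ₹7,500, ₹9,000, ₹10,500; poverty gap index (FGT₁) = 0.274038.
After the ₹3,000 transfer: below the line — ₹6,000, ₹9,500, ₹10,500, ₹12,000; poverty gap index (FGT₁) = 0.134615.
Reduction = 0.274038 − 0.134615 = 0.1394.

0.1394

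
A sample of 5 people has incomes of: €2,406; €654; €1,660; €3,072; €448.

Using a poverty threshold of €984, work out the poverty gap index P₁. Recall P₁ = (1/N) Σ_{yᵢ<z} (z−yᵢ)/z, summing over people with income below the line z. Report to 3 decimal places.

0.176

Incomes under z: €448, €654 (q = 2 of N = 5).
Relative gaps: (984−448)/984 = 0.5447; (984−654)/984 = 0.3354.
Σ = 0.880081. Dividing by the full population N = 5 gives P₁ = 0.176.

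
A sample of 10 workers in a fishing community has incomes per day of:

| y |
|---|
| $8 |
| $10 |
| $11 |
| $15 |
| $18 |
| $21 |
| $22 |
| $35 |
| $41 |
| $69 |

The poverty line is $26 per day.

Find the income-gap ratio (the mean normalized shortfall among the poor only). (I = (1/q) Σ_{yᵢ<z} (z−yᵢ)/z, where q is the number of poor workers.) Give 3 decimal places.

0.423

Below the line: $8, $10, $11, $15, $18, $21, $22 (q = 7 of N = 10).
Shortfall ratios (z−y)/z: 0.6923, 0.6154, 0.5769, 0.4231, 0.3077, 0.1923, 0.1538; sum = 2.961538.
The income-gap ratio divides by q (the poor only): 2.961538 / 7 = 0.423.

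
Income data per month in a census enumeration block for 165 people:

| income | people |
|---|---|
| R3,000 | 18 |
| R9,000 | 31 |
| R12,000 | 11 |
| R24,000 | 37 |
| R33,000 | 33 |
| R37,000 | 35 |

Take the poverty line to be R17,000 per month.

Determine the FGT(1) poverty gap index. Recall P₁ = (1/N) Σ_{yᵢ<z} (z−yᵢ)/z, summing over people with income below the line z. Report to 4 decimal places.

Poor units: 18×R3,000, 31×R9,000, 11×R12,000 (q = 60 of N = 165).
Shortfall ratios: (17000−3000)/17000 = 0.8235 (×18); (17000−9000)/17000 = 0.4706 (×31); (17000−12000)/17000 = 0.2941 (×11).
Σ = 32.647059. Dividing by the full population N = 165 gives P₁ = 0.1979.

0.1979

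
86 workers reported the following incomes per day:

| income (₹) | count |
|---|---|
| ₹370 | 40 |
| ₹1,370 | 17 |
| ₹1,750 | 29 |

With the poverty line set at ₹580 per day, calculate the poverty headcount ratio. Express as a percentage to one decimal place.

46.5%

40 of the 86 workers have income below ₹580.
H = 40/86 = 46.5%.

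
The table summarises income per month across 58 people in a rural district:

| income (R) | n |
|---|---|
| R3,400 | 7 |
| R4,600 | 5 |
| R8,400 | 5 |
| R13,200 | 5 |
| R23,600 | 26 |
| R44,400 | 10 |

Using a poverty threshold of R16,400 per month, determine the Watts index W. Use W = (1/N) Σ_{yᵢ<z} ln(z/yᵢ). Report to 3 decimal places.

Below the line: 7×R3,400, 5×R4,600, 5×R8,400, 5×R13,200 (q = 22 of N = 58).
Log shortfalls: ln(16400/3400) = 1.5735 (×7); ln(16400/4600) = 1.2712 (×5); ln(16400/8400) = 0.6690 (×5); ln(16400/13200) = 0.2171 (×5).
W = 21.801237 / 58 = 0.376.

0.376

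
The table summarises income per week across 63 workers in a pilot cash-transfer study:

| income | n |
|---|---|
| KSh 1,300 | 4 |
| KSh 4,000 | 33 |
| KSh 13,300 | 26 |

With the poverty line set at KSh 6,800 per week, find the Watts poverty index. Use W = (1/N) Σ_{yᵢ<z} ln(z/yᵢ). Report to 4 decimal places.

Incomes under z: 4×KSh 1,300, 33×KSh 4,000 (q = 37 of N = 63).
ln(z/y) terms: ln(6800/1300) = 1.6546 (×4); ln(6800/4000) = 0.5306 (×33).
W = 24.128966 / 63 = 0.3830.

0.3830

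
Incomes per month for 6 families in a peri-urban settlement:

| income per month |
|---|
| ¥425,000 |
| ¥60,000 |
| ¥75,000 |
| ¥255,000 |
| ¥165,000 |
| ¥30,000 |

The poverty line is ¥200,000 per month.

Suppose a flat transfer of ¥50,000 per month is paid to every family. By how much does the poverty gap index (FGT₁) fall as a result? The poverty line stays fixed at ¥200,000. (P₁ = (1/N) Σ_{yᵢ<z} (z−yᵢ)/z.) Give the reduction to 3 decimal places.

0.154

Before: below the line — ¥30,000, ¥60,000, ¥75,000, ¥165,000; poverty gap index (FGT₁) = 0.39167.
After the ¥50,000 transfer: below the line — ¥80,000, ¥110,000, ¥125,000; poverty gap index (FGT₁) = 0.23750.
Reduction = 0.39167 − 0.23750 = 0.154.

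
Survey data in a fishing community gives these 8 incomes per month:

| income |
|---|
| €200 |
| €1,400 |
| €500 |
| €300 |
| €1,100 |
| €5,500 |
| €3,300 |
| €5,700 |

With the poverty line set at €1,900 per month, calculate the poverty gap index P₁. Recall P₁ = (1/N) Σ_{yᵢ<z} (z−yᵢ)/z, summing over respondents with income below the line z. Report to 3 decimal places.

0.395

Poor units: €200, €300, €500, €1,100, €1,400 (q = 5 of N = 8).
Normalized shortfalls: (1900−200)/1900 = 0.8947; (1900−300)/1900 = 0.8421; (1900−500)/1900 = 0.7368; (1900−1100)/1900 = 0.4211; (1900−1400)/1900 = 0.2632.
Sum of shortfalls = 3.157895; P₁ averages over all N: 3.157895 / 8 = 0.395.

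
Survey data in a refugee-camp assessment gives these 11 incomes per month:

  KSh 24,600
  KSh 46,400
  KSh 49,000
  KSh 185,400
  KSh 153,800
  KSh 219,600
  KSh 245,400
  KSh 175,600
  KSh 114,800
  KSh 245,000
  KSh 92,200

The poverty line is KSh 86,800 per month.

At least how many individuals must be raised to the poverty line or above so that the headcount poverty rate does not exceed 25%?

3 of the 11 individuals are poor, so H = 3/11 = 0.273.
A headcount ratio of at most 25% allows at most ⌊0.25 × 11⌋ = 2 poor individuals.
So at least 3 − 2 = 1 must be lifted.

1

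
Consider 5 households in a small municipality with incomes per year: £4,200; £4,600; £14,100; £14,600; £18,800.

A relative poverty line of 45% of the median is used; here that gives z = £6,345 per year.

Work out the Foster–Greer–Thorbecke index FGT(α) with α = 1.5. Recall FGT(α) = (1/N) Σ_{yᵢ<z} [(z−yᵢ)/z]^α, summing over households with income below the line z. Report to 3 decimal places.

Below the line: £4,200, £4,600 (q = 2 of N = 5).
Gap ratios (z−y)/z: (6345−4200)/6345 = 0.3381; (6345−4600)/6345 = 0.2750.
Raised to α = 1.5: 0.19656; 0.14423.
Sum = 0.340786; FGT(1.5) = 0.340786 / 5 = 0.068.

0.068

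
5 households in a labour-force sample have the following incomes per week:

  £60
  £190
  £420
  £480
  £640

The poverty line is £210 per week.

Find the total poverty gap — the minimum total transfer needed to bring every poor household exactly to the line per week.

Below z: £60, £190 (q = 2 of N = 5).
Individual gaps: 210−60 = 150; 210−190 = 20.
Aggregate gap = £170.

£170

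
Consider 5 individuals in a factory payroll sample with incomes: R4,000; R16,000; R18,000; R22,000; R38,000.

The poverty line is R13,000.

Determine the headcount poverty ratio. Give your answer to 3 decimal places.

0.200

1 of the 5 individuals have income below R13,000.
H = 1/5 = 0.200.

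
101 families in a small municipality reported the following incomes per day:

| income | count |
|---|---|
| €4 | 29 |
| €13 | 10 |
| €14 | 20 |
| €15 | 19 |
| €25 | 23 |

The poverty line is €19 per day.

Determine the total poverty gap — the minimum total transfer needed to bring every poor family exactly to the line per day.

€671

Below z: 29×€4, 10×€13, 20×€14, 19×€15 (q = 78 of N = 101).
Individual gaps: 29×(19−4) = 435; 10×(19−13) = 60; 20×(19−14) = 100; 19×(19−15) = 76.
Aggregate gap = €671.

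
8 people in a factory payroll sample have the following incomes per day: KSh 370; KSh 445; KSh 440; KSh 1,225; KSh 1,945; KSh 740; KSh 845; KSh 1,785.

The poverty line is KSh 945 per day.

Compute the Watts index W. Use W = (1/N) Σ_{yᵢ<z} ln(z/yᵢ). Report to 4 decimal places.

0.3514

Poor units: KSh 370, KSh 440, KSh 445, KSh 740, KSh 845 (q = 5 of N = 8).
ln(z/y) terms: ln(945/370) = 0.9377; ln(945/440) = 0.7644; ln(945/445) = 0.7531; ln(945/740) = 0.2445; ln(945/845) = 0.1118.
W = 2.811586 / 8 = 0.3514.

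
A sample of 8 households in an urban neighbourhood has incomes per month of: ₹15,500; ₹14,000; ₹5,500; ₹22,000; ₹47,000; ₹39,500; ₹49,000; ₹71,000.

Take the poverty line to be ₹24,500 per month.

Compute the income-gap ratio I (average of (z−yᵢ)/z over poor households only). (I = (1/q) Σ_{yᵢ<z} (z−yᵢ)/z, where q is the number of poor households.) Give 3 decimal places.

0.418

Below the line: ₹5,500, ₹14,000, ₹15,500, ₹22,000 (q = 4 of N = 8).
Relative gaps: 0.7755, 0.4286, 0.3673, 0.1020; sum = 1.673469.
I averages over the q = 4 poor units only: 1.673469 / 4 = 0.418.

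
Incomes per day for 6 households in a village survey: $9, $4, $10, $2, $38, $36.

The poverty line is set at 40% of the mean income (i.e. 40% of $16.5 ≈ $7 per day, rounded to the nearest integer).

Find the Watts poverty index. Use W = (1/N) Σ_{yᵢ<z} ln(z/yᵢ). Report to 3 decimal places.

Incomes under z: $2, $4 (q = 2 of N = 6).
ln(z/y) terms: ln(7/2) = 1.2528; ln(7/4) = 0.5596.
W = 1.812379 / 6 = 0.302.

0.302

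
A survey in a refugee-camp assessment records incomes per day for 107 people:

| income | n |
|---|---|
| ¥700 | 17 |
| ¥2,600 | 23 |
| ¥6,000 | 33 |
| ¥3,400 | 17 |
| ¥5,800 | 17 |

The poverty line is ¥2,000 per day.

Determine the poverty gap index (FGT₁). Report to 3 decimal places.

Below the line: 17×¥700 (q = 17 of N = 107).
Normalized shortfalls: (2000−700)/2000 = 0.6500 (×17).
Σ = 11.050000. Dividing by the full population N = 107 gives P₁ = 0.103.

0.103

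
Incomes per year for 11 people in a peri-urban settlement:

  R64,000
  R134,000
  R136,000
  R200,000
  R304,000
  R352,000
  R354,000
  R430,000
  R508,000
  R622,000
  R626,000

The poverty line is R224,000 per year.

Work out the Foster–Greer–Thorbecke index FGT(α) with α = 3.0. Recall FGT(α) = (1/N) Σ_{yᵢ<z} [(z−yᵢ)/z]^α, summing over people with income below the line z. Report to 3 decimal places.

0.045

Poor units: R64,000, R134,000, R136,000, R200,000 (q = 4 of N = 11).
Normalized shortfalls: (224000−64000)/224000 = 0.7143; (224000−134000)/224000 = 0.4018; (224000−136000)/224000 = 0.3929; (224000−200000)/224000 = 0.1071.
Raised to α = 3.0: 0.36443; 0.06486; 0.06063; 0.00123.
Sum = 0.491155; FGT(3.0) = 0.491155 / 11 = 0.045.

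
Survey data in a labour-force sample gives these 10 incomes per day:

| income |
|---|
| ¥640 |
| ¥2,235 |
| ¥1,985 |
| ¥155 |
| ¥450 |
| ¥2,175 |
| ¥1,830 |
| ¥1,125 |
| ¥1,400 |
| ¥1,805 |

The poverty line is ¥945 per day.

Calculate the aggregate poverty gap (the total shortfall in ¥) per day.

Below the line: ¥155, ¥450, ¥640 (q = 3 of N = 10).
Individual gaps: 945−155 = 790; 945−450 = 495; 945−640 = 305.
Aggregate gap = ¥1,590.

¥1,590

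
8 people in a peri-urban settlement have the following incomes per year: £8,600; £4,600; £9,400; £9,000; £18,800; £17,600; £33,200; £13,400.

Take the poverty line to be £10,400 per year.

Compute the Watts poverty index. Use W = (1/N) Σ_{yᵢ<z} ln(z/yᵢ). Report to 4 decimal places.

Below the line: £4,600, £8,600, £9,000, £9,400 (q = 4 of N = 8).
ln(z/y) terms: ln(10400/4600) = 0.8157; ln(10400/8600) = 0.1900; ln(10400/9000) = 0.1446; ln(10400/9400) = 0.1011.
W = 1.251470 / 8 = 0.1564.

0.1564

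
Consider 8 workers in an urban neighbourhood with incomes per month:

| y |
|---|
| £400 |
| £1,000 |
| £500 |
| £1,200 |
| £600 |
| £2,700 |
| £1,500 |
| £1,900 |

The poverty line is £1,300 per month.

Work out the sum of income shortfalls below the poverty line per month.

Poor units: £400, £500, £600, £1,000, £1,200 (q = 5 of N = 8).
Individual gaps: 1300−400 = 900; 1300−500 = 800; 1300−600 = 700; 1300−1000 = 300; 1300−1200 = 100.
Aggregate gap = £2,800.

£2,800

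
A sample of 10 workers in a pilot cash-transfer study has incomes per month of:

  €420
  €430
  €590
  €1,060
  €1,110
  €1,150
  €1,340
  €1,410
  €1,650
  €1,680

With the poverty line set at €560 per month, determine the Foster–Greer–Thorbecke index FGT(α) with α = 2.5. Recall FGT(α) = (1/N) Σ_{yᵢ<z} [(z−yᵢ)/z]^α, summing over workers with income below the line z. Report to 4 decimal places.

0.0057

Incomes under z: €420, €430 (q = 2 of N = 10).
Gap ratios (z−y)/z: (560−420)/560 = 0.2500; (560−430)/560 = 0.2321.
Raised to α = 2.5: 0.03125; 0.02596.
Sum = 0.057215; FGT(2.5) = 0.057215 / 10 = 0.0057.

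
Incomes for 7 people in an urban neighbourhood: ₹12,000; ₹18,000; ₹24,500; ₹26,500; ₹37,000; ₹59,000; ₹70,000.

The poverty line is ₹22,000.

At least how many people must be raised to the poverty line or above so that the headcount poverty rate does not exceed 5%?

2 of the 7 people are poor, so H = 2/7 = 0.286.
A headcount ratio of at most 5% allows at most ⌊0.05 × 7⌋ = 0 poor people.
So at least 2 − 0 = 2 must be lifted.

2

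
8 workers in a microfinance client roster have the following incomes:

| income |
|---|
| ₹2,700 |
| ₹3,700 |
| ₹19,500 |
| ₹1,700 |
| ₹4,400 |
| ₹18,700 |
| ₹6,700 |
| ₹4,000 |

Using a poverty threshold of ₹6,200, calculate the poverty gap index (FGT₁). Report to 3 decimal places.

Below z: ₹1,700, ₹2,700, ₹3,700, ₹4,000, ₹4,400 (q = 5 of N = 8).
Shortfall ratios: (6200−1700)/6200 = 0.7258; (6200−2700)/6200 = 0.5645; (6200−3700)/6200 = 0.4032; (6200−4000)/6200 = 0.3548; (6200−4400)/6200 = 0.2903.
Sum of shortfalls = 2.338710; P₁ averages over all N: 2.338710 / 8 = 0.292.

0.292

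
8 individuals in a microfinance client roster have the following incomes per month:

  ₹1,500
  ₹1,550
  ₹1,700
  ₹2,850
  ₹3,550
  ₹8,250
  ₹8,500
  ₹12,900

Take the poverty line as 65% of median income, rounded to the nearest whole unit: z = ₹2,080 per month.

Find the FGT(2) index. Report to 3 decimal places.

Incomes under z: ₹1,500, ₹1,550, ₹1,700 (q = 3 of N = 8).
Relative gaps: (2080−1500)/2080 = 0.2788; (2080−1550)/2080 = 0.2548; (2080−1700)/2080 = 0.1827.
Squared: 0.0778; 0.0649; 0.0334.
Sum = 0.176059; P₂ = 0.176059 / 8 = 0.022.

0.022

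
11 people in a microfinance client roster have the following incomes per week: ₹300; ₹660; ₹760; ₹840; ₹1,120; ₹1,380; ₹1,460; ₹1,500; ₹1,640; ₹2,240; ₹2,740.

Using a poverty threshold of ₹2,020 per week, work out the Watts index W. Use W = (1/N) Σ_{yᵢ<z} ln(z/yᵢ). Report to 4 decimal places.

Incomes under z: ₹300, ₹660, ₹760, ₹840, ₹1,120, ₹1,380, ₹1,460, ₹1,500, ₹1,640 (q = 9 of N = 11).
Log gaps: ln(2020/300) = 1.9071; ln(2020/660) = 1.1186; ln(2020/760) = 0.9775; ln(2020/840) = 0.8775; ln(2020/1120) = 0.5898; ln(2020/1380) = 0.3810; ln(2020/1460) = 0.3247; ln(2020/1500) = 0.2976; ln(2020/1640) = 0.2084.
W = 6.682146 / 11 = 0.6075.

0.6075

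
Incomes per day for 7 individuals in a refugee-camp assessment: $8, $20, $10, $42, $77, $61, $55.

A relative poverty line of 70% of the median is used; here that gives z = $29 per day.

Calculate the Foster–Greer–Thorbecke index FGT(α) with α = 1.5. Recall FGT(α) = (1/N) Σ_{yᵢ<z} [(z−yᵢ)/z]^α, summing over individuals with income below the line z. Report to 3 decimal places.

Incomes under z: $8, $10, $20 (q = 3 of N = 7).
Normalized shortfalls: (29−8)/29 = 0.7241; (29−10)/29 = 0.6552; (29−20)/29 = 0.3103.
Raised to α = 1.5: 0.61621; 0.53031; 0.17289.
Sum = 1.319418; FGT(1.5) = 1.319418 / 7 = 0.188.

0.188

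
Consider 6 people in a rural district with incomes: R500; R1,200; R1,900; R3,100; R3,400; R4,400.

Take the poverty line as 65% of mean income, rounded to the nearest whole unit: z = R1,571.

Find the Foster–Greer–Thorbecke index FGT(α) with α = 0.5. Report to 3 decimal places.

Below z: R500, R1,200 (q = 2 of N = 6).
Gap ratios (z−y)/z: (1571−500)/1571 = 0.6817; (1571−1200)/1571 = 0.2362.
Raised to α = 0.5: 0.82567; 0.48596.
Sum = 1.311628; FGT(0.5) = 1.311628 / 6 = 0.219.

0.219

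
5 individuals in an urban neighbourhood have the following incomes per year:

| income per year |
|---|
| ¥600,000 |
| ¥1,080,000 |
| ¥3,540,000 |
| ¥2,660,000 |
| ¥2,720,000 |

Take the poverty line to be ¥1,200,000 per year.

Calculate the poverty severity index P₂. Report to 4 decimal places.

0.0520

Incomes under z: ¥600,000, ¥1,080,000 (q = 2 of N = 5).
Relative gaps: (1200000−600000)/1200000 = 0.5000; (1200000−1080000)/1200000 = 0.1000.
Squared: 0.2500; 0.0100.
Sum = 0.260000; P₂ = 0.260000 / 5 = 0.0520.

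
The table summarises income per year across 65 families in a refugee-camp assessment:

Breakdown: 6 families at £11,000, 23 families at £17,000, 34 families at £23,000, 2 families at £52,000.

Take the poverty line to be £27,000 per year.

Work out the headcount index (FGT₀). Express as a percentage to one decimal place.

63 of the 65 families have income below £27,000.
H = 63/65 = 96.9%.

96.9%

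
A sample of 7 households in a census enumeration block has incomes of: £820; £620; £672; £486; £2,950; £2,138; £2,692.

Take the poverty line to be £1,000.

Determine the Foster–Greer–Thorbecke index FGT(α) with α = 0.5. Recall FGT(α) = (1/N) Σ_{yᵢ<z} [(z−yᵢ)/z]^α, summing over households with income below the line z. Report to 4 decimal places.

Poor units: £486, £620, £672, £820 (q = 4 of N = 7).
Relative gaps: (1000−486)/1000 = 0.5140; (1000−620)/1000 = 0.3800; (1000−672)/1000 = 0.3280; (1000−820)/1000 = 0.1800.
Raised to α = 0.5: 0.71694; 0.61644; 0.57271; 0.42426.
Sum = 2.330356; FGT(0.5) = 2.330356 / 7 = 0.3329.

0.3329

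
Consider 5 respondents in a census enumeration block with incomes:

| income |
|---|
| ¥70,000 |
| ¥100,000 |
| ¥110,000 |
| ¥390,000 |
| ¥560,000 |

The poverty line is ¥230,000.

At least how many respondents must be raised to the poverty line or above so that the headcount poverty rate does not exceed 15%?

Currently q = 3 of N = 5 are below the line (H = 0.600).
A headcount ratio of at most 15% allows at most ⌊0.15 × 5⌋ = 0 poor respondents.
So at least 3 − 0 = 3 must be lifted.

3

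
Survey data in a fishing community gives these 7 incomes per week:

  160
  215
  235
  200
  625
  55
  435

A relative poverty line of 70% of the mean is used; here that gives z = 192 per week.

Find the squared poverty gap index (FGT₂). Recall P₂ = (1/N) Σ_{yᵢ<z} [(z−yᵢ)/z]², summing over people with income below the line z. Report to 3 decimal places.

0.077

Incomes under z: 55, 160 (q = 2 of N = 7).
Normalized shortfalls: (192−55)/192 = 0.7135; (192−160)/192 = 0.1667.
Squared: 0.5091; 0.0278.
Sum = 0.536919; P₂ = 0.536919 / 7 = 0.077.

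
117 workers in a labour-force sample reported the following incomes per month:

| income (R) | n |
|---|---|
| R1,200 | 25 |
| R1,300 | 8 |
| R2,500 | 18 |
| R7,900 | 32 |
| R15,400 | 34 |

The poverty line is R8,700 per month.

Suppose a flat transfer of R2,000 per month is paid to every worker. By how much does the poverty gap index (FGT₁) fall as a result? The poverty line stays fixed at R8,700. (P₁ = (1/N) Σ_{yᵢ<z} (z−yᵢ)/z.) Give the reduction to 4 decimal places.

0.1254

Before: below the line — 25×R1,200, 8×R1,300, 18×R2,500, 32×R7,900; poverty gap index (FGT₁) = 0.377149.
After the R2,000 transfer: below the line — 25×R3,200, 8×R3,300, 18×R4,500; poverty gap index (FGT₁) = 0.251793.
Reduction = 0.377149 − 0.251793 = 0.1254.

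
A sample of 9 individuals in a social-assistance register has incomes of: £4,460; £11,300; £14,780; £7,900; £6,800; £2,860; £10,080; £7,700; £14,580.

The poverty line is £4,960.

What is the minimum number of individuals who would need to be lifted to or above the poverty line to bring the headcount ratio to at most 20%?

2 of the 9 individuals are poor, so H = 2/9 = 0.222.
A headcount ratio of at most 20% allows at most ⌊0.20 × 9⌋ = 1 poor individuals.
So at least 2 − 1 = 1 must be lifted.

1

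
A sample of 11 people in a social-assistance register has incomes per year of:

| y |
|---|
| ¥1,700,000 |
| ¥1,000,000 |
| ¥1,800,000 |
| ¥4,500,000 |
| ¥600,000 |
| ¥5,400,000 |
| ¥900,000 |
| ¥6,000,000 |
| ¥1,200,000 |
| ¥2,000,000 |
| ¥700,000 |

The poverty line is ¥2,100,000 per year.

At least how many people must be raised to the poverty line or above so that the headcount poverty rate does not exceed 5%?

8

Currently q = 8 of N = 11 are below the line (H = 0.727).
A headcount ratio of at most 5% allows at most ⌊0.05 × 11⌋ = 0 poor people.
So at least 8 − 0 = 8 must be lifted.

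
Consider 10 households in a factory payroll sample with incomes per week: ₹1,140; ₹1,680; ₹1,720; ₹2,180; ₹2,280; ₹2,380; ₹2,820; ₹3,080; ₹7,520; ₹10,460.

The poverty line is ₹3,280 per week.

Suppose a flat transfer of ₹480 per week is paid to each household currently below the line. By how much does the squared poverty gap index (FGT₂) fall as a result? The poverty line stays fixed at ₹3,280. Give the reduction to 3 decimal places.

Before: below the line — ₹1,140, ₹1,680, ₹1,720, ₹2,180, ₹2,280, ₹2,380, ₹2,820, ₹3,080; squared poverty gap index (FGT₂) = 0.11939.
After the ₹480 transfer: below the line — ₹1,620, ₹2,160, ₹2,200, ₹2,660, ₹2,760, ₹2,860; squared poverty gap index (FGT₂) = 0.05584.
Reduction = 0.11939 − 0.05584 = 0.064.

0.064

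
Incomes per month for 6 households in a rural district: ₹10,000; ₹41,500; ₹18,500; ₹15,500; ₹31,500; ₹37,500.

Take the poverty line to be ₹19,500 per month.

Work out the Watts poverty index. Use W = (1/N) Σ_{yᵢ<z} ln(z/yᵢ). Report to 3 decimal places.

Poor units: ₹10,000, ₹15,500, ₹18,500 (q = 3 of N = 6).
ln(z/y) terms: ln(19500/10000) = 0.6678; ln(19500/15500) = 0.2296; ln(19500/18500) = 0.0526.
W = 0.950048 / 6 = 0.158.

0.158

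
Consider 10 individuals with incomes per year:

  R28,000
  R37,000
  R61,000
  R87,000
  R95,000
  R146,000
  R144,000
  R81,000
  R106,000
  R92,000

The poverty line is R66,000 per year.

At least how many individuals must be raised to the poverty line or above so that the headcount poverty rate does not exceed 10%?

2

Currently q = 3 of N = 10 are below the line (H = 0.300).
A headcount ratio of at most 10% allows at most ⌊0.10 × 10⌋ = 1 poor individuals.
So at least 3 − 1 = 2 must be lifted.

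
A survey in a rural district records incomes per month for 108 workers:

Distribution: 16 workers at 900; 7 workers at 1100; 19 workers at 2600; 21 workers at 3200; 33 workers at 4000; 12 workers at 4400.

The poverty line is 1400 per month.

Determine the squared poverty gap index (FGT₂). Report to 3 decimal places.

0.022

Poor units: 16×900, 7×1100 (q = 23 of N = 108).
Normalized shortfalls: (1400−900)/1400 = 0.3571 (×16); (1400−1100)/1400 = 0.2143 (×7).
Squared: 0.1276 (×16); 0.0459 (×7).
Sum = 2.362245; P₂ = 2.362245 / 108 = 0.022.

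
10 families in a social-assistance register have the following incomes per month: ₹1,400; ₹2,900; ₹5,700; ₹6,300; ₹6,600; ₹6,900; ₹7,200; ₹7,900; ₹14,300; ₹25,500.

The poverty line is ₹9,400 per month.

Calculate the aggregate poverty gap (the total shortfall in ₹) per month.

₹30,300

Below z: ₹1,400, ₹2,900, ₹5,700, ₹6,300, ₹6,600, ₹6,900, ₹7,200, ₹7,900 (q = 8 of N = 10).
Individual gaps: 9400−1400 = 8000; 9400−2900 = 6500; 9400−5700 = 3700; 9400−6300 = 3100; 9400−6600 = 2800; 9400−6900 = 2500; 9400−7200 = 2200; 9400−7900 = 1500.
Aggregate gap = ₹30,300.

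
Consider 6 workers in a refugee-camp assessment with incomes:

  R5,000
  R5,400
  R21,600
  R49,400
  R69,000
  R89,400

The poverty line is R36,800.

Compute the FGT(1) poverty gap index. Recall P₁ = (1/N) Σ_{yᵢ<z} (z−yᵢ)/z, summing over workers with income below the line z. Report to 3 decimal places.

Poor units: R5,000, R5,400, R21,600 (q = 3 of N = 6).
Shortfall ratios: (36800−5000)/36800 = 0.8641; (36800−5400)/36800 = 0.8533; (36800−21600)/36800 = 0.4130.
Sum of shortfalls = 2.130435; P₁ averages over all N: 2.130435 / 6 = 0.355.

0.355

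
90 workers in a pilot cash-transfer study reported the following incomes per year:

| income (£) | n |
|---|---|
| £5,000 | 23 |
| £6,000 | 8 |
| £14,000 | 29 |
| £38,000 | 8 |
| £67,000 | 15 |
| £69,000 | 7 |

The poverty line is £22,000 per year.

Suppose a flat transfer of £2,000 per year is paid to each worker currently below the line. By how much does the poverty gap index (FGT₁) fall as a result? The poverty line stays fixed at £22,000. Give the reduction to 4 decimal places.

0.0606

Before: below the line — 23×£5,000, 8×£6,000, 29×£14,000; poverty gap index (FGT₁) = 0.379293.
After the £2,000 transfer: below the line — 23×£7,000, 8×£8,000, 29×£16,000; poverty gap index (FGT₁) = 0.318687.
Reduction = 0.379293 − 0.318687 = 0.0606.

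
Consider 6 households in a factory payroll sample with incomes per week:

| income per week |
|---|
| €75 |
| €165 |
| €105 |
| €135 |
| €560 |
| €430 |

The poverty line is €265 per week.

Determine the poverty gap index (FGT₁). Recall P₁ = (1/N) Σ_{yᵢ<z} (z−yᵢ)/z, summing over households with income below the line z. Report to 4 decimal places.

Poor units: €75, €105, €135, €165 (q = 4 of N = 6).
Gap ratios (z−y)/z: (265−75)/265 = 0.7170; (265−105)/265 = 0.6038; (265−135)/265 = 0.4906; (265−165)/265 = 0.3774.
Sum of shortfalls = 2.188679; P₁ averages over all N: 2.188679 / 6 = 0.3648.

0.3648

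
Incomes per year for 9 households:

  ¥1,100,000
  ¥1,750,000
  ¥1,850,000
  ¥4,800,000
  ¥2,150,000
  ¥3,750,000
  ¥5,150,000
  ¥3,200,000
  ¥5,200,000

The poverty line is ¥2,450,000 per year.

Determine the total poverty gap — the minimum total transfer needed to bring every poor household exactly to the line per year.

Incomes under z: ¥1,100,000, ¥1,750,000, ¥1,850,000, ¥2,150,000 (q = 4 of N = 9).
Individual gaps: 2450000−1100000 = 1350000; 2450000−1750000 = 700000; 2450000−1850000 = 600000; 2450000−2150000 = 300000.
Aggregate gap = ¥2,950,000.

¥2,950,000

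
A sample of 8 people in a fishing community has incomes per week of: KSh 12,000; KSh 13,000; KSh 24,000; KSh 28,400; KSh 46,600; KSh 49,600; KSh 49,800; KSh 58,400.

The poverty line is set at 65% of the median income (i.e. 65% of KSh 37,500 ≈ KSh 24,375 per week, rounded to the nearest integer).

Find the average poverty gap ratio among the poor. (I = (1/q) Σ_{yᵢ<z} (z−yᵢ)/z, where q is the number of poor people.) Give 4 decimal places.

0.3299

Below z: KSh 12,000, KSh 13,000, KSh 24,000 (q = 3 of N = 8).
Shortfall ratios (z−y)/z: 0.5077, 0.4667, 0.0154; sum = 0.989744.
The income-gap ratio divides by q (the poor only): 0.989744 / 3 = 0.3299.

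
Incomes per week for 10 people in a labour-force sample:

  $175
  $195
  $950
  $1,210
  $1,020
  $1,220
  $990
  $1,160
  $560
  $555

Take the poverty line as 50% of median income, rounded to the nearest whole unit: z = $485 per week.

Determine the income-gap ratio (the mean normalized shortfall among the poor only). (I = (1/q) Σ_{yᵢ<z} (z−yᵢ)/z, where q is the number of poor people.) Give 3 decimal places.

0.619

Incomes under z: $175, $195 (q = 2 of N = 10).
Relative gaps: 0.6392, 0.5979; sum = 1.237113.
The income-gap ratio divides by q (the poor only): 1.237113 / 2 = 0.619.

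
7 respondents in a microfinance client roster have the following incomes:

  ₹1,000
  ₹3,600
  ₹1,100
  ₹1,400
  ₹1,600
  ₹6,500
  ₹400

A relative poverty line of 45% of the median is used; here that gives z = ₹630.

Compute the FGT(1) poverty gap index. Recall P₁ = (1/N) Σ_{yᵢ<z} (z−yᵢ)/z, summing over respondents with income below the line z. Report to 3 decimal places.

Incomes under z: ₹400 (q = 1 of N = 7).
Relative gaps: (630−400)/630 = 0.3651.
Sum of shortfalls = 0.365079; P₁ averages over all N: 0.365079 / 7 = 0.052.

0.052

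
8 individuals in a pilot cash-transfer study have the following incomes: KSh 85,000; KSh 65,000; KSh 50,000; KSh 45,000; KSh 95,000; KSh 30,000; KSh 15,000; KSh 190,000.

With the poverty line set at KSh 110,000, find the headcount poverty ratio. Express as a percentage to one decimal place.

7 of the 8 individuals have income below KSh 110,000.
H = 7/8 = 87.5%.

87.5%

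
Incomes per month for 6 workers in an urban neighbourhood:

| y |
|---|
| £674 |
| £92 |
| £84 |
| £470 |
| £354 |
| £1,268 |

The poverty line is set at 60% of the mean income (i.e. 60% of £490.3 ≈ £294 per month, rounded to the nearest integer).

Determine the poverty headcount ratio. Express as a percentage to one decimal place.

2 of the 6 workers have income below £294.
H = 2/6 = 33.3%.

33.3%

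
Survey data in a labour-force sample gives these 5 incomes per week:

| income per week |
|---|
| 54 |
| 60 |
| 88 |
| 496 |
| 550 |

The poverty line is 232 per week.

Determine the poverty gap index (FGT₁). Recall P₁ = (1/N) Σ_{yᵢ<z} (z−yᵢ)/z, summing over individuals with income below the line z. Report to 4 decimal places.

Incomes under z: 54, 60, 88 (q = 3 of N = 5).
Normalized shortfalls: (232−54)/232 = 0.7672; (232−60)/232 = 0.7414; (232−88)/232 = 0.6207.
Sum of shortfalls = 2.129310; P₁ averages over all N: 2.129310 / 5 = 0.4259.

0.4259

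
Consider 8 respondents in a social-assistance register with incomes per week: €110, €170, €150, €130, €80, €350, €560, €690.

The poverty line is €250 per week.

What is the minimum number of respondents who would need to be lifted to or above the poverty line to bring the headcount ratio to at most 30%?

3

Currently q = 5 of N = 8 are below the line (H = 0.625).
A headcount ratio of at most 30% allows at most ⌊0.30 × 8⌋ = 2 poor respondents.
So at least 5 − 2 = 3 must be lifted.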